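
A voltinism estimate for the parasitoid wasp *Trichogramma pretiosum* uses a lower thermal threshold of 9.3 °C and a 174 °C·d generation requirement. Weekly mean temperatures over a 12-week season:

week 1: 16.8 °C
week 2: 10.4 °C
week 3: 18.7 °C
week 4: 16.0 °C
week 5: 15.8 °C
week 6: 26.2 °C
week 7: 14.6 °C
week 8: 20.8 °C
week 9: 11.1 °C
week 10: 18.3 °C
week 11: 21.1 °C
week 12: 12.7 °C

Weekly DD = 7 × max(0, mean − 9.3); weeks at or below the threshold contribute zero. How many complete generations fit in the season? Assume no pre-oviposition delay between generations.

Weekly DD (7 × max(0, T̄ − 9.3)): 52.5, 7.7, 65.8, 46.9, 45.5, 118.3, 37.1, 80.5, 12.6, 63.0, 82.6, 23.8.
Season total = 636.3 DD.
Complete generations = ⌊636.3 / 174⌋ = 3.

3 generations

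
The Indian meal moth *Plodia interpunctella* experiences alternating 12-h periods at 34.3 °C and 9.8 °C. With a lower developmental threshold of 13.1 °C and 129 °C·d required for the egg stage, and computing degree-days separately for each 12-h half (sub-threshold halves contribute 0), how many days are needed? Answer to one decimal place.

Day half: max(0, 34.3 − 13.1) × 0.5 = 21.2 × 0.5 = 10.60 DD.
Night half: max(0, 9.8 − 13.1) × 0.5 = 0.0 × 0.5 = 0.00 DD.
Per 24 h: 10.60 DD/day.
Duration = 129 / 10.60 = 12.170 ≈ 12.2 days.

12.2 days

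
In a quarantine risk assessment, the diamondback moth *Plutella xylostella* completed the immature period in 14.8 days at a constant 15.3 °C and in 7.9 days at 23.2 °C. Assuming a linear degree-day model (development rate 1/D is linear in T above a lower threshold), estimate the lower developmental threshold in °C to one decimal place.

6.3 °C

Under the model K = D·(T − T_b), so D₁·(T₁ − T_b) = D₂·(T₂ − T_b).
14.8·(15.3 − T_b) = 7.9·(23.2 − T_b)
T_b = (14.8·15.3 − 7.9·23.2) / (14.8 − 7.9) = 43.16 / 6.9 = 6.255 °C ≈ 6.3 °C.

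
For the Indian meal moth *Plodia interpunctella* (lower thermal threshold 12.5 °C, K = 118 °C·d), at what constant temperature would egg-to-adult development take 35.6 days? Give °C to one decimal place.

Required daily accumulation = 118 / 35.6 = 3.315 DD/day.
T = T_base + 3.315 = 12.5 + 3.315 = 15.815 ≈ 15.8 °C.

15.8 °C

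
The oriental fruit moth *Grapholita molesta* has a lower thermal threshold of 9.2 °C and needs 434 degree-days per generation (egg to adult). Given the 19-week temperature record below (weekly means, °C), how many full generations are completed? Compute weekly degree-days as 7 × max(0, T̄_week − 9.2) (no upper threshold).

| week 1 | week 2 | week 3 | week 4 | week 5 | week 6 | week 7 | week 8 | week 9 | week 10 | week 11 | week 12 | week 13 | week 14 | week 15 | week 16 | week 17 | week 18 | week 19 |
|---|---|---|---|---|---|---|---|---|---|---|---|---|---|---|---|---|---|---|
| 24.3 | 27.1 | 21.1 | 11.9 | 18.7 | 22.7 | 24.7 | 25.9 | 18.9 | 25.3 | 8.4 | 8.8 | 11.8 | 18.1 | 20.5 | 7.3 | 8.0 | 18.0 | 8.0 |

Weekly DD (7 × max(0, T̄ − 9.2)): 105.7, 125.3, 83.3, 18.9, 66.5, 94.5, 108.5, 116.9, 67.9, 112.7, 0.0, 0.0, 18.2, 62.3, 79.1, 0.0, 0.0, 61.6, 0.0.
Season total = 1121.4 DD.
Complete generations = ⌊1121.4 / 434⌋ = 2.

2 generations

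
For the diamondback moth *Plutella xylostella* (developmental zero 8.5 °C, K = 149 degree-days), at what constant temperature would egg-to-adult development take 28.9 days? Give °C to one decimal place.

Required daily accumulation = 149 / 28.9 = 5.156 DD/day.
T = T_base + 5.156 = 8.5 + 5.156 = 13.656 ≈ 13.7 °C.

13.7 °C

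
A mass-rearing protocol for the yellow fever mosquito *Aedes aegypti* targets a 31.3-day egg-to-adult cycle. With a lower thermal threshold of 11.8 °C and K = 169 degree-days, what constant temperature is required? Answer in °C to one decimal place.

17.2 °C

Required daily accumulation = 169 / 31.3 = 5.399 DD/day.
T = T_base + 5.399 = 11.8 + 5.399 = 17.199 ≈ 17.2 °C.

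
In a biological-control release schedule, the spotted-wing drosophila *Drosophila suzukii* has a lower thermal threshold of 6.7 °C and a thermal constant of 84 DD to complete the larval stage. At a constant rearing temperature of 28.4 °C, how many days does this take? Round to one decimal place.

3.9 days

Daily accumulation = 28.4 − 6.7 = 21.7 DD/day.
Duration = 84 / 21.7 = 3.871 ≈ 3.9 days.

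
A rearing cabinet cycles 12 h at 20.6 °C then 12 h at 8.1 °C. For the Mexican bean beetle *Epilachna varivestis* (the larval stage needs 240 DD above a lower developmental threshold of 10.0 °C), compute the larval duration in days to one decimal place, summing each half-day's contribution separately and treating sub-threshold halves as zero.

45.3 days

Day half: max(0, 20.6 − 10.0) × 0.5 = 10.6 × 0.5 = 5.30 DD.
Night half: max(0, 8.1 − 10.0) × 0.5 = 0.0 × 0.5 = 0.00 DD.
Per 24 h: 5.30 DD/day.
Duration = 240 / 5.30 = 45.283 ≈ 45.3 days.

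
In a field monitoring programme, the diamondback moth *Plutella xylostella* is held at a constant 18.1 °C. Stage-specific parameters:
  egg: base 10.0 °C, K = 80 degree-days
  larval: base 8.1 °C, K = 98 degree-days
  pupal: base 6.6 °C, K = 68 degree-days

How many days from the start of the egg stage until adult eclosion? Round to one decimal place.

egg: 80 / (18.1 − 10.0) = 80 / 8.1 = 9.877 d.
larval: 98 / (18.1 − 8.1) = 98 / 10.0 = 9.800 d.
pupal: 68 / (18.1 − 6.6) = 68 / 11.5 = 5.913 d.
Sum = 25.590 ≈ 25.6 days.

25.6 days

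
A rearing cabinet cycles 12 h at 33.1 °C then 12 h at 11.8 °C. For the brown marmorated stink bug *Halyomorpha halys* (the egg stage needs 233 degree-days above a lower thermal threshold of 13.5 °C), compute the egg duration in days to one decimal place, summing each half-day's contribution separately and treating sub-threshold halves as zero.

Day half: max(0, 33.1 − 13.5) × 0.5 = 19.6 × 0.5 = 9.80 DD.
Night half: max(0, 11.8 − 13.5) × 0.5 = 0.0 × 0.5 = 0.00 DD.
Per 24 h: 9.80 DD/day.
Duration = 233 / 9.80 = 23.776 ≈ 23.8 days.

23.8 days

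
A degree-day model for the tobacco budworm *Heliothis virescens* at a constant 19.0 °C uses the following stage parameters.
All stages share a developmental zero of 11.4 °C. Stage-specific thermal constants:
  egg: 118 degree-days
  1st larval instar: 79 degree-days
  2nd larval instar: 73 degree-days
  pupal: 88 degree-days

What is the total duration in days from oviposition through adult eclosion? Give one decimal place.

Daily accumulation at 19.0 °C = 19.0 − 11.4 = 7.6 DD/day.
Total K = 118 + 79 + 73 + 88 = 358 DD.
Total duration = 358 / 7.6 = 47.105 ≈ 47.1 days.

47.1 days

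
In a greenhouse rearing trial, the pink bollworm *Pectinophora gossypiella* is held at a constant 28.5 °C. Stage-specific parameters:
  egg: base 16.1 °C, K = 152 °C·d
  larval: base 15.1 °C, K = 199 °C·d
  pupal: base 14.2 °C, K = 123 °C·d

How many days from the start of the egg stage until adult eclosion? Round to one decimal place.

35.7 days

egg: 152 / (28.5 − 16.1) = 152 / 12.4 = 12.258 d.
larval: 199 / (28.5 − 15.1) = 199 / 13.4 = 14.851 d.
pupal: 123 / (28.5 − 14.2) = 123 / 14.3 = 8.601 d.
Sum = 35.710 ≈ 35.7 days.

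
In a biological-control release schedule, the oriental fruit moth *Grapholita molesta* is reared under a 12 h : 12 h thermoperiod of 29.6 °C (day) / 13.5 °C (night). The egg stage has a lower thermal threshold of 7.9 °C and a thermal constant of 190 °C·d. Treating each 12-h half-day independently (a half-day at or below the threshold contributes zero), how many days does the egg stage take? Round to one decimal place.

Day half: max(0, 29.6 − 7.9) × 0.5 = 21.7 × 0.5 = 10.85 DD.
Night half: max(0, 13.5 − 7.9) × 0.5 = 5.6 × 0.5 = 2.80 DD.
Per 24 h: 13.65 DD/day.
Duration = 190 / 13.65 = 13.919 ≈ 13.9 days.

13.9 days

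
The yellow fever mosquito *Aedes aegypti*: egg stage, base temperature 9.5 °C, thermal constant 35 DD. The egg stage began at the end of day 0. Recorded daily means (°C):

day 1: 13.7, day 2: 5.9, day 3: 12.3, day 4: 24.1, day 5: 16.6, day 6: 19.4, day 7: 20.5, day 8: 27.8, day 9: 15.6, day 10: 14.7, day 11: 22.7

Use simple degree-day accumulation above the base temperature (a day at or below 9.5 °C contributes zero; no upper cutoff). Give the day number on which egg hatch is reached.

Daily DD above 9.5 °C: 4.2, 0.0, 2.8, 14.6, 7.1, 9.9, 11.0, 18.3, 6.1, 5.2, 13.2.
Cumulative: 4.2, 4.2, 7.0, 21.6, 28.7, 38.6, 49.6, 67.9, 74.0, 79.2, 92.4.
The total first reaches 35 DD on day 6.

day 6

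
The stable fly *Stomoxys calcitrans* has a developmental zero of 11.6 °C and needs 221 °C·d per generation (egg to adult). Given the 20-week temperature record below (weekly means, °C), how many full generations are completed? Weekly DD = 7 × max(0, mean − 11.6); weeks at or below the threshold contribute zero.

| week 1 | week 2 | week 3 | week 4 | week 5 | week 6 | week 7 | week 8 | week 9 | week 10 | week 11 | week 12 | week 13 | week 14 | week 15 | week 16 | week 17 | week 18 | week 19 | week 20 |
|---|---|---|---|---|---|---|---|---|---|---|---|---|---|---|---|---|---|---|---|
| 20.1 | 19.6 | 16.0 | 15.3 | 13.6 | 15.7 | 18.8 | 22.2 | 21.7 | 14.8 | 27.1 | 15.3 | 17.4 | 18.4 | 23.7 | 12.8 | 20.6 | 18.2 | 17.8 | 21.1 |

Weekly DD (7 × max(0, T̄ − 11.6)): 59.5, 56.0, 30.8, 25.9, 14.0, 28.7, 50.4, 74.2, 70.7, 22.4, 108.5, 25.9, 40.6, 47.6, 84.7, 8.4, 63.0, 46.2, 43.4, 66.5.
Season total = 967.4 DD.
Complete generations = ⌊967.4 / 221⌋ = 4.

4 generations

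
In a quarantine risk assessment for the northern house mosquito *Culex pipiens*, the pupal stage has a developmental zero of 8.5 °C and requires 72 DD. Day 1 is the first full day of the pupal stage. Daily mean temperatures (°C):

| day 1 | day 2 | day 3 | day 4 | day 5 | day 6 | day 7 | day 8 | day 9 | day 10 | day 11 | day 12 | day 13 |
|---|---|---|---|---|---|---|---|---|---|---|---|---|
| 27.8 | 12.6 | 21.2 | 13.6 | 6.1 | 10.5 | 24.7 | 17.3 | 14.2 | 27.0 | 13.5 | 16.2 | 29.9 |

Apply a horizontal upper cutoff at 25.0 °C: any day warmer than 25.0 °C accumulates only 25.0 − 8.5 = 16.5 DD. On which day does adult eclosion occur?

Daily DD above 8.5 °C (capped at 16.5): 16.5, 4.1, 12.7, 5.1, 0.0, 2.0, 16.2, 8.8, 5.7, 16.5, 5.0, 7.7, 16.5.
Cumulative: 16.5, 20.6, 33.3, 38.4, 38.4, 40.4, 56.6, 65.4, 71.1, 87.6, 92.6, 100.3, 116.8.
The total first reaches 72 DD on day 10.

day 10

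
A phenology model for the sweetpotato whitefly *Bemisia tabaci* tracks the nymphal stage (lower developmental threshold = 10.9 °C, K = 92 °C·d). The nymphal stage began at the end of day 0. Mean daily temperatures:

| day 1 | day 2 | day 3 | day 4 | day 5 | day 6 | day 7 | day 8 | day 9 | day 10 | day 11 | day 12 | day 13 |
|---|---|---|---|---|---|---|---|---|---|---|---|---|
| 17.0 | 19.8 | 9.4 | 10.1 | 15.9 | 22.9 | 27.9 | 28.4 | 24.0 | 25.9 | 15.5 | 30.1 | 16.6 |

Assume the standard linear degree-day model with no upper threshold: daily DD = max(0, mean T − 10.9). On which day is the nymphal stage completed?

day 10

Daily DD above 10.9 °C: 6.1, 8.9, 0.0, 0.0, 5.0, 12.0, 17.0, 17.5, 13.1, 15.0, 4.6, 19.2, 5.7.
Cumulative: 6.1, 15.0, 15.0, 15.0, 20.0, 32.0, 49.0, 66.5, 79.6, 94.6, 99.2, 118.4, 124.1.
The total first reaches 92 DD on day 10.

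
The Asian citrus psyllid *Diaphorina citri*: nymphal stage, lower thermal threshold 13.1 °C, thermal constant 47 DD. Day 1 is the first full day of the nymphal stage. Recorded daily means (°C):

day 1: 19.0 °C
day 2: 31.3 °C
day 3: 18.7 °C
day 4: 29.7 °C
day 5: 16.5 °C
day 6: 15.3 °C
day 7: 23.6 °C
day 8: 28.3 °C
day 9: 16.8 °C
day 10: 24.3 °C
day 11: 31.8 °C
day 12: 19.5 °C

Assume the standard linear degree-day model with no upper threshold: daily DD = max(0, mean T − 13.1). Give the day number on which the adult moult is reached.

day 5

Daily DD above 13.1 °C: 5.9, 18.2, 5.6, 16.6, 3.4, 2.2, 10.5, 15.2, 3.7, 11.2, 18.7, 6.4.
Cumulative: 5.9, 24.1, 29.7, 46.3, 49.7, 51.9, 62.4, 77.6, 81.3, 92.5, 111.2, 117.6.
The total first reaches 47 DD on day 5.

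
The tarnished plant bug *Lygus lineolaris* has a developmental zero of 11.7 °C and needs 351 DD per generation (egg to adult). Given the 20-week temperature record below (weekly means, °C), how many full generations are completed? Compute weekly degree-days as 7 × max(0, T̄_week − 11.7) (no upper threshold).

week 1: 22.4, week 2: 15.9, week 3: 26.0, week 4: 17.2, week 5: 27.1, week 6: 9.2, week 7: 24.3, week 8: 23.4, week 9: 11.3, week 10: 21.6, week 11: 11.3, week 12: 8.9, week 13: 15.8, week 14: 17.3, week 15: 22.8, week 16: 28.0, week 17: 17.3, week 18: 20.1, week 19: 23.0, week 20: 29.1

3 generations

Weekly DD (7 × max(0, T̄ − 11.7)): 74.9, 29.4, 100.1, 38.5, 107.8, 0.0, 88.2, 81.9, 0.0, 69.3, 0.0, 0.0, 28.7, 39.2, 77.7, 114.1, 39.2, 58.8, 79.1, 121.8.
Season total = 1148.7 DD.
Complete generations = ⌊1148.7 / 351⌋ = 3.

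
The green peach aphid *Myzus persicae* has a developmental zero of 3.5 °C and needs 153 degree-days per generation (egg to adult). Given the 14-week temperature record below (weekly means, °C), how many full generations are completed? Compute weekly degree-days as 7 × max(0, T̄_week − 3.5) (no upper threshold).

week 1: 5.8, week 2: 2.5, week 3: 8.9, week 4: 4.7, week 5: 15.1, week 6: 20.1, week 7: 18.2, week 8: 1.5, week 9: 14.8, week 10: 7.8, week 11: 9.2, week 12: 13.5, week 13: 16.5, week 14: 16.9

5 generations

Weekly DD (7 × max(0, T̄ − 3.5)): 16.1, 0.0, 37.8, 8.4, 81.2, 116.2, 102.9, 0.0, 79.1, 30.1, 39.9, 70.0, 91.0, 93.8.
Season total = 766.5 DD.
Complete generations = ⌊766.5 / 153⌋ = 5.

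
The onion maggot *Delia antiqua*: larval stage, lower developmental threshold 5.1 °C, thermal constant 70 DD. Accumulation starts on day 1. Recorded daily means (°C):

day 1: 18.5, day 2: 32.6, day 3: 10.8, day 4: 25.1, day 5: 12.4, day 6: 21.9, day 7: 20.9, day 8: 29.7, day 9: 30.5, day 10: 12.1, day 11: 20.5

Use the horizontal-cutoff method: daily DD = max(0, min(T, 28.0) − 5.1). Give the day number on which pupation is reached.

Daily DD above 5.1 °C (capped at 22.9): 13.4, 22.9, 5.7, 20.0, 7.3, 16.8, 15.8, 22.9, 22.9, 7.0, 15.4.
Cumulative: 13.4, 36.3, 42.0, 62.0, 69.3, 86.1, 101.9, 124.8, 147.7, 154.7, 170.1.
The total first reaches 70 DD on day 6.

day 6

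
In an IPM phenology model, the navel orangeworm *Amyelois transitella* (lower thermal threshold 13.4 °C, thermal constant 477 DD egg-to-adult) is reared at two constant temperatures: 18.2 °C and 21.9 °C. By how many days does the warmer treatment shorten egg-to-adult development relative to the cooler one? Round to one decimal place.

At 18.2 °C: 477 / (18.2 − 13.4) = 477 / 4.8 = 99.375 d.
At 21.9 °C: 477 / (21.9 − 13.4) = 477 / 8.5 = 56.118 d.
Difference = |99.375 − 56.118| = 43.257 ≈ 43.3 days.

43.3 days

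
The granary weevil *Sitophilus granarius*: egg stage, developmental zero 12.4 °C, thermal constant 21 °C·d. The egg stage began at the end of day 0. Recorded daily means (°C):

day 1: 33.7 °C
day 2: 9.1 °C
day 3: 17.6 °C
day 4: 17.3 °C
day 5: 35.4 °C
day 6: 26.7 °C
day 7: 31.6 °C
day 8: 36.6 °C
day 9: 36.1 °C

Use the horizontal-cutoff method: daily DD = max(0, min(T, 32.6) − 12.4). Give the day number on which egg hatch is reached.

day 3

Daily DD above 12.4 °C (capped at 20.2): 20.2, 0.0, 5.2, 4.9, 20.2, 14.3, 19.2, 20.2, 20.2.
Cumulative: 20.2, 20.2, 25.4, 30.3, 50.5, 64.8, 84.0, 104.2, 124.4.
The total first reaches 21 DD on day 3.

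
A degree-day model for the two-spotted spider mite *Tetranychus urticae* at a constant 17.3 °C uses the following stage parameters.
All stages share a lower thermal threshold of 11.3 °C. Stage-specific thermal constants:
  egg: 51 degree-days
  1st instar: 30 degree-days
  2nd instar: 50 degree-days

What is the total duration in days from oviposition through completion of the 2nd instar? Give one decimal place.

Daily accumulation at 17.3 °C = 17.3 − 11.3 = 6.0 DD/day.
Total K = 51 + 30 + 50 = 131 DD.
Total duration = 131 / 6.0 = 21.833 ≈ 21.8 days.

21.8 days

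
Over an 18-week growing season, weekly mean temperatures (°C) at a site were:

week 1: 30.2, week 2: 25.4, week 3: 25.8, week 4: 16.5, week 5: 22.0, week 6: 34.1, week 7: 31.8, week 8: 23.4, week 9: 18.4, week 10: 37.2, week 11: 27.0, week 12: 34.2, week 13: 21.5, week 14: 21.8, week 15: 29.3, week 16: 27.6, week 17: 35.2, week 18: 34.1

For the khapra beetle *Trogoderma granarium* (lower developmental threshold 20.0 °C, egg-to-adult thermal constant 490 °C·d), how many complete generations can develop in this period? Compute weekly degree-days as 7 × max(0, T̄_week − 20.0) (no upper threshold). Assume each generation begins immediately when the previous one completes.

2 generations

Weekly DD (7 × max(0, T̄ − 20.0)): 71.4, 37.8, 40.6, 0.0, 14.0, 98.7, 82.6, 23.8, 0.0, 120.4, 49.0, 99.4, 10.5, 12.6, 65.1, 53.2, 106.4, 98.7.
Season total = 984.2 DD.
Complete generations = ⌊984.2 / 490⌋ = 2.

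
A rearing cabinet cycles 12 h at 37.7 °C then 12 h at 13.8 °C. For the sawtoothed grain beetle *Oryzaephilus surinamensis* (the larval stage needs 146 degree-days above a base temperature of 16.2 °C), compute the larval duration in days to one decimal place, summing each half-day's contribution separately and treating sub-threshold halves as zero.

13.6 days

Day half: max(0, 37.7 − 16.2) × 0.5 = 21.5 × 0.5 = 10.75 DD.
Night half: max(0, 13.8 − 16.2) × 0.5 = 0.0 × 0.5 = 0.00 DD.
Per 24 h: 10.75 DD/day.
Duration = 146 / 10.75 = 13.581 ≈ 13.6 days.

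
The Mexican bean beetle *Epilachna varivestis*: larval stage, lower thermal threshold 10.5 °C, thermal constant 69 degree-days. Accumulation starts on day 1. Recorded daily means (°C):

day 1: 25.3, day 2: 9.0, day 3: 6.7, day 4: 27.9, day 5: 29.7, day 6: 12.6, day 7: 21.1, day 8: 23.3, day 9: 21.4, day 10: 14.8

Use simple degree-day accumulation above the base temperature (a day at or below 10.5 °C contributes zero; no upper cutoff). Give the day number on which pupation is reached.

day 8

Daily DD above 10.5 °C: 14.8, 0.0, 0.0, 17.4, 19.2, 2.1, 10.6, 12.8, 10.9, 4.3.
Cumulative: 14.8, 14.8, 14.8, 32.2, 51.4, 53.5, 64.1, 76.9, 87.8, 92.1.
The total first reaches 69 DD on day 8.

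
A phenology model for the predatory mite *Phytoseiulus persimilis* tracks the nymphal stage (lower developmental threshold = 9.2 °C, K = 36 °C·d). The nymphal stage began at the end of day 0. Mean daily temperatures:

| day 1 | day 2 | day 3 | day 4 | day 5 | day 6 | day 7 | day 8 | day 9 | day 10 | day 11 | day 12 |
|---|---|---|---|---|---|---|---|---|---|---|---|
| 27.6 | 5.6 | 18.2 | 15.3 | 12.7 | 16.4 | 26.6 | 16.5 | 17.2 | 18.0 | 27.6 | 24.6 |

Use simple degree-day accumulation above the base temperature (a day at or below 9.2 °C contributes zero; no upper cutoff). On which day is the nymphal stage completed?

Daily DD above 9.2 °C: 18.4, 0.0, 9.0, 6.1, 3.5, 7.2, 17.4, 7.3, 8.0, 8.8, 18.4, 15.4.
Cumulative: 18.4, 18.4, 27.4, 33.5, 37.0, 44.2, 61.6, 68.9, 76.9, 85.7, 104.1, 119.5.
The total first reaches 36 DD on day 5.

day 5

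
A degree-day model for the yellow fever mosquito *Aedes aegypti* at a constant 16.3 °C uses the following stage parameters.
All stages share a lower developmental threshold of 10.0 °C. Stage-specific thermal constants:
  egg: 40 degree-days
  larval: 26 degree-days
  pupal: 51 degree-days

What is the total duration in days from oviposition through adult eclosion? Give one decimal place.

Daily accumulation at 16.3 °C = 16.3 − 10.0 = 6.3 DD/day.
Total K = 40 + 26 + 51 = 117 DD.
Total duration = 117 / 6.3 = 18.571 ≈ 18.6 days.

18.6 days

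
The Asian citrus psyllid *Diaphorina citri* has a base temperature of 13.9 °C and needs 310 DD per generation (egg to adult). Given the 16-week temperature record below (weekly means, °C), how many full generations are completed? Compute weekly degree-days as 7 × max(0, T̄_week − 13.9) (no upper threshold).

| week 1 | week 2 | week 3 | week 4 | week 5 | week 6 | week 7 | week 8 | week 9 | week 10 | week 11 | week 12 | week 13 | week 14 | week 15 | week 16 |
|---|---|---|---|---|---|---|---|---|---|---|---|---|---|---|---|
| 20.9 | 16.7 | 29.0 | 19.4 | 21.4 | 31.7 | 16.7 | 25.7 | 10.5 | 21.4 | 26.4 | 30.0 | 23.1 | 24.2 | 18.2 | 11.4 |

2 generations

Weekly DD (7 × max(0, T̄ − 13.9)): 49.0, 19.6, 105.7, 38.5, 52.5, 124.6, 19.6, 82.6, 0.0, 52.5, 87.5, 112.7, 64.4, 72.1, 30.1, 0.0.
Season total = 911.4 DD.
Complete generations = ⌊911.4 / 310⌋ = 2.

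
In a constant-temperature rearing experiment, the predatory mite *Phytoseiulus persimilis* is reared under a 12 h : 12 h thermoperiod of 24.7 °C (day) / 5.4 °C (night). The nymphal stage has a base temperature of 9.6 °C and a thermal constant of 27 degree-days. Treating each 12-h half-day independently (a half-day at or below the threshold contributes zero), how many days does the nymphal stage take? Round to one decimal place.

Day half: max(0, 24.7 − 9.6) × 0.5 = 15.1 × 0.5 = 7.55 DD.
Night half: max(0, 5.4 − 9.6) × 0.5 = 0.0 × 0.5 = 0.00 DD.
Per 24 h: 7.55 DD/day.
Duration = 27 / 7.55 = 3.576 ≈ 3.6 days.

3.6 days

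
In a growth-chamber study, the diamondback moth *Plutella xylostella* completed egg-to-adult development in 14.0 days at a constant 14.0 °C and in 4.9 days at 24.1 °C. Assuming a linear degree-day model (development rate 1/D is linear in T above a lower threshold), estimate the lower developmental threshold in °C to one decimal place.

Linear rate model ⇒ the product D·(T − T_b) is constant across temperatures.
14.0·(14.0 − T_b) = 4.9·(24.1 − T_b)
T_b = (14.0·14.0 − 4.9·24.1) / (14.0 − 4.9) = 77.91 / 9.1 = 8.562 °C ≈ 8.6 °C.

8.6 °C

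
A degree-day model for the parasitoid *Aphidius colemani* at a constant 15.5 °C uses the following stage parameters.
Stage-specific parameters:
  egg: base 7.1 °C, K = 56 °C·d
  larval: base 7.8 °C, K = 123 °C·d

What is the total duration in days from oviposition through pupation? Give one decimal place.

22.6 days

egg: 56 / (15.5 − 7.1) = 56 / 8.4 = 6.667 d.
larval: 123 / (15.5 − 7.8) = 123 / 7.7 = 15.974 d.
Sum = 22.641 ≈ 22.6 days.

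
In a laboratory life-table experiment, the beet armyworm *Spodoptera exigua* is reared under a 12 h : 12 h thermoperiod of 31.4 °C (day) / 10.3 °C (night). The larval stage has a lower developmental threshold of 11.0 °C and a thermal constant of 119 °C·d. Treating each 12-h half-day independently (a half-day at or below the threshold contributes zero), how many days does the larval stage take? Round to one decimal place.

11.7 days

Day half: max(0, 31.4 − 11.0) × 0.5 = 20.4 × 0.5 = 10.20 DD.
Night half: max(0, 10.3 − 11.0) × 0.5 = 0.0 × 0.5 = 0.00 DD.
Per 24 h: 10.20 DD/day.
Duration = 119 / 10.20 = 11.667 ≈ 11.7 days.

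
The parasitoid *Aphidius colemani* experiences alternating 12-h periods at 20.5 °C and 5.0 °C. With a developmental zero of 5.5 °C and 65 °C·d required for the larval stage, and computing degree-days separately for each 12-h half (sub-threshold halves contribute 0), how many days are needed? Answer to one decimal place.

Day half: max(0, 20.5 − 5.5) × 0.5 = 15.0 × 0.5 = 7.50 DD.
Night half: max(0, 5.0 − 5.5) × 0.5 = 0.0 × 0.5 = 0.00 DD.
Per 24 h: 7.50 DD/day.
Duration = 65 / 7.50 = 8.667 ≈ 8.7 days.

8.7 days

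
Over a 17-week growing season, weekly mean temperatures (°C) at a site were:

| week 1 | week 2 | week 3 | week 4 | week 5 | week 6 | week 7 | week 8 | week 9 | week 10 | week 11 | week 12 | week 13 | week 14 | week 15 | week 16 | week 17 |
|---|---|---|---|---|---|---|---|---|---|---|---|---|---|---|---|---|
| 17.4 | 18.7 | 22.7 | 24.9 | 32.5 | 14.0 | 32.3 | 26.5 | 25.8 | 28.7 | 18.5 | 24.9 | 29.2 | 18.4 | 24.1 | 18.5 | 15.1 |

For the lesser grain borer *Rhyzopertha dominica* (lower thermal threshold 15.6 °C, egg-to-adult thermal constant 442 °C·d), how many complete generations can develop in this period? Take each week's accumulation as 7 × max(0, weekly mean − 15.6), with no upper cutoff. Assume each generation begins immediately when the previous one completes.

2 generations

Weekly DD (7 × max(0, T̄ − 15.6)): 12.6, 21.7, 49.7, 65.1, 118.3, 0.0, 116.9, 76.3, 71.4, 91.7, 20.3, 65.1, 95.2, 19.6, 59.5, 20.3, 0.0.
Season total = 903.7 DD.
Complete generations = ⌊903.7 / 442⌋ = 2.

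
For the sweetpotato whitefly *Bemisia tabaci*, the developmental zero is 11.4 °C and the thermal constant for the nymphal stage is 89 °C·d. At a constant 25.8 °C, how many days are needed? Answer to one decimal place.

6.2 days

Daily accumulation = 25.8 − 11.4 = 14.4 DD/day.
Duration = 89 / 14.4 = 6.181 ≈ 6.2 days.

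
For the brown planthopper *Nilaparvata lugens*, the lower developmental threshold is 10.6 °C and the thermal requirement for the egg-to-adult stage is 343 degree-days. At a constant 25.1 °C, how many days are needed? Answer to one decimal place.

23.7 days

Daily accumulation = 25.1 − 10.6 = 14.5 DD/day.
Duration = 343 / 14.5 = 23.655 ≈ 23.7 days.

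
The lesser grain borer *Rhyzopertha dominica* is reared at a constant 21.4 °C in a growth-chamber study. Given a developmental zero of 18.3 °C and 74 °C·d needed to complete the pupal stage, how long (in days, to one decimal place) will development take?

23.9 days

Daily accumulation = 21.4 − 18.3 = 3.1 DD/day.
Duration = 74 / 3.1 = 23.871 ≈ 23.9 days.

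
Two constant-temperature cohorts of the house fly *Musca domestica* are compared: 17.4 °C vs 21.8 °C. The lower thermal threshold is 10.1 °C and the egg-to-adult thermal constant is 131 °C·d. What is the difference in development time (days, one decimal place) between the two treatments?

At 17.4 °C: 131 / (17.4 − 10.1) = 131 / 7.3 = 17.945 d.
At 21.8 °C: 131 / (21.8 − 10.1) = 131 / 11.7 = 11.197 d.
Difference = |17.945 − 11.197| = 6.749 ≈ 6.7 days.

6.7 days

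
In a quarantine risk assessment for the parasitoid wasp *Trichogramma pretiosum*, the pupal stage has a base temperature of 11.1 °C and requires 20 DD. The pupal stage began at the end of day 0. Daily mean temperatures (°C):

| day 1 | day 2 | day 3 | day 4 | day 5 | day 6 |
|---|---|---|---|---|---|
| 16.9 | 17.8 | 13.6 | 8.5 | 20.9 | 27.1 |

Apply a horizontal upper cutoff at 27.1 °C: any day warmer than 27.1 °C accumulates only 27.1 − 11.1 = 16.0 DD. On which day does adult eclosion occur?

day 5

Daily DD above 11.1 °C (capped at 16.0): 5.8, 6.7, 2.5, 0.0, 9.8, 16.0.
Cumulative: 5.8, 12.5, 15.0, 15.0, 24.8, 40.8.
The total first reaches 20 DD on day 5.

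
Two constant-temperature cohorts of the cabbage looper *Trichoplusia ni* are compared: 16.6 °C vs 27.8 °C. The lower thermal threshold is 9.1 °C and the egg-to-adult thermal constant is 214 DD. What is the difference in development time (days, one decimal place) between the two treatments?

17.1 days

At 16.6 °C: 214 / (16.6 − 9.1) = 214 / 7.5 = 28.533 d.
At 27.8 °C: 214 / (27.8 − 9.1) = 214 / 18.7 = 11.444 d.
Difference = |28.533 − 11.444| = 17.089 ≈ 17.1 days.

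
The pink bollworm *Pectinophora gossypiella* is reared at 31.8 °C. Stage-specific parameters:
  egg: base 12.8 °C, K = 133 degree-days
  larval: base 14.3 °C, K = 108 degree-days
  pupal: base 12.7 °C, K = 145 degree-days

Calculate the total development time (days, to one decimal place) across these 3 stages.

egg: 133 / (31.8 − 12.8) = 133 / 19.0 = 7.000 d.
larval: 108 / (31.8 − 14.3) = 108 / 17.5 = 6.171 d.
pupal: 145 / (31.8 − 12.7) = 145 / 19.1 = 7.592 d.
Sum = 20.763 ≈ 20.8 days.

20.8 days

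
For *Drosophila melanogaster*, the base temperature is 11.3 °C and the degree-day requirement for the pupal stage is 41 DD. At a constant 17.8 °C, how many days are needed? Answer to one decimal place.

6.3 days

Daily accumulation = 17.8 − 11.3 = 6.5 DD/day.
Duration = 41 / 6.5 = 6.308 ≈ 6.3 days.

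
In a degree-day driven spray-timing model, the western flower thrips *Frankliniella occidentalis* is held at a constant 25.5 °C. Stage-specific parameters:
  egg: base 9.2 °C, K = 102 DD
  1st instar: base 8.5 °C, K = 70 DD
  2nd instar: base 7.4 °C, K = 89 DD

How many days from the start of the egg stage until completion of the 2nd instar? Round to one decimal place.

15.3 days

egg: 102 / (25.5 − 9.2) = 102 / 16.3 = 6.258 d.
1st instar: 70 / (25.5 − 8.5) = 70 / 17.0 = 4.118 d.
2nd instar: 89 / (25.5 − 7.4) = 89 / 18.1 = 4.917 d.
Sum = 15.292 ≈ 15.3 days.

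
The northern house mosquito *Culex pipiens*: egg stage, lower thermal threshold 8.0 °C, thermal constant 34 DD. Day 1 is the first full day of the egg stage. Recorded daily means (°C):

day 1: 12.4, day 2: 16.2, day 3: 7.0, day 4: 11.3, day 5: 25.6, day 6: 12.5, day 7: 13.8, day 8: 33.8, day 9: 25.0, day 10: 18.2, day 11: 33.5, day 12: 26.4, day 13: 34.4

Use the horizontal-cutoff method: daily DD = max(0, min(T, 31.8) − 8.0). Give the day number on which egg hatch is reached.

day 6

Daily DD above 8.0 °C (capped at 23.8): 4.4, 8.2, 0.0, 3.3, 17.6, 4.5, 5.8, 23.8, 17.0, 10.2, 23.8, 18.4, 23.8.
Cumulative: 4.4, 12.6, 12.6, 15.9, 33.5, 38.0, 43.8, 67.6, 84.6, 94.8, 118.6, 137.0, 160.8.
The total first reaches 34 DD on day 6.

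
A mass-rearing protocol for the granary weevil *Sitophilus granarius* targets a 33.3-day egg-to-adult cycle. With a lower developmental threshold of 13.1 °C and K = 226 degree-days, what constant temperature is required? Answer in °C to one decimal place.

19.9 °C

Required daily accumulation = 226 / 33.3 = 6.787 DD/day.
T = T_base + 6.787 = 13.1 + 6.787 = 19.887 ≈ 19.9 °C.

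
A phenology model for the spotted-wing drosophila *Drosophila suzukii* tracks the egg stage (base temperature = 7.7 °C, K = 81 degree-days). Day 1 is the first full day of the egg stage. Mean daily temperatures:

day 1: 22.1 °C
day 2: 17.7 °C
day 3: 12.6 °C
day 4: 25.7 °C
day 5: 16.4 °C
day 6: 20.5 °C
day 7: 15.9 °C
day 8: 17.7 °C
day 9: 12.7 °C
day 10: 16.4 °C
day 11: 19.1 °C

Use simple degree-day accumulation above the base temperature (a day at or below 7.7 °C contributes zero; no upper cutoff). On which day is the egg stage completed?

Daily DD above 7.7 °C: 14.4, 10.0, 4.9, 18.0, 8.7, 12.8, 8.2, 10.0, 5.0, 8.7, 11.4.
Cumulative: 14.4, 24.4, 29.3, 47.3, 56.0, 68.8, 77.0, 87.0, 92.0, 100.7, 112.1.
The total first reaches 81 DD on day 8.

day 8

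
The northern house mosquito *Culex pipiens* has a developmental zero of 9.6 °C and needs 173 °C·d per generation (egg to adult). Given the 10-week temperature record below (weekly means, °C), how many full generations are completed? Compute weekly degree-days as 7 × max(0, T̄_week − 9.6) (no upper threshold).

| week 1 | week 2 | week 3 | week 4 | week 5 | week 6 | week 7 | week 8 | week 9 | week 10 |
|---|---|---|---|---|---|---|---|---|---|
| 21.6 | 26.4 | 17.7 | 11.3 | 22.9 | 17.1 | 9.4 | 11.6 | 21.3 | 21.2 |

3 generations

Weekly DD (7 × max(0, T̄ − 9.6)): 84.0, 117.6, 56.7, 11.9, 93.1, 52.5, 0.0, 14.0, 81.9, 81.2.
Season total = 592.9 DD.
Complete generations = ⌊592.9 / 173⌋ = 3.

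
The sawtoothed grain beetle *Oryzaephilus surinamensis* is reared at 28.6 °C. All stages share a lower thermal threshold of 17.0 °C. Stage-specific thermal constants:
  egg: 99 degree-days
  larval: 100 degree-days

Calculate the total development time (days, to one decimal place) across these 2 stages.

Daily accumulation at 28.6 °C = 28.6 − 17.0 = 11.6 DD/day.
Total K = 99 + 100 = 199 DD.
Total duration = 199 / 11.6 = 17.155 ≈ 17.2 days.

17.2 days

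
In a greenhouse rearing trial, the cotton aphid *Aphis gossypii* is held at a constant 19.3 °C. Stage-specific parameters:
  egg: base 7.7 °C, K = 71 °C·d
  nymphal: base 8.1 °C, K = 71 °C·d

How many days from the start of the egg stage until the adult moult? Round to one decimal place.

egg: 71 / (19.3 − 7.7) = 71 / 11.6 = 6.121 d.
nymphal: 71 / (19.3 − 8.1) = 71 / 11.2 = 6.339 d.
Sum = 12.460 ≈ 12.5 days.

12.5 days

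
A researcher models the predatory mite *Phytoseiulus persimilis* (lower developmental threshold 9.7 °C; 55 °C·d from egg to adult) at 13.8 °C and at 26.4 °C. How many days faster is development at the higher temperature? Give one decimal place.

10.1 days

At 13.8 °C: 55 / (13.8 − 9.7) = 55 / 4.1 = 13.415 d.
At 26.4 °C: 55 / (26.4 − 9.7) = 55 / 16.7 = 3.293 d.
Difference = |13.415 − 3.293| = 10.121 ≈ 10.1 days.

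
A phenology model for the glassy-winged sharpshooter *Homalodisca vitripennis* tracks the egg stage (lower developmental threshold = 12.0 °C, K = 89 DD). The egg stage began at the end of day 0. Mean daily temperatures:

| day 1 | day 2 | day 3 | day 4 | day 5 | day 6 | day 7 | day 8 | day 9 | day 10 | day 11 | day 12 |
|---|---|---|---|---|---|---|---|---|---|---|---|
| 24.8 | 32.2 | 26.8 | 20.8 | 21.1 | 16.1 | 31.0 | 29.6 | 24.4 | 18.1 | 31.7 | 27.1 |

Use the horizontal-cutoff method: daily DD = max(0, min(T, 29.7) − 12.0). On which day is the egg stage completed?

day 8

Daily DD above 12.0 °C (capped at 17.7): 12.8, 17.7, 14.8, 8.8, 9.1, 4.1, 17.7, 17.6, 12.4, 6.1, 17.7, 15.1.
Cumulative: 12.8, 30.5, 45.3, 54.1, 63.2, 67.3, 85.0, 102.6, 115.0, 121.1, 138.8, 153.9.
The total first reaches 89 DD on day 8.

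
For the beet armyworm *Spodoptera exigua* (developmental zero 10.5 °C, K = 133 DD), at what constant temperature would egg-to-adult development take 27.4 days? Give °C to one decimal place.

Required daily accumulation = 133 / 27.4 = 4.854 DD/day.
T = T_base + 4.854 = 10.5 + 4.854 = 15.354 ≈ 15.4 °C.

15.4 °C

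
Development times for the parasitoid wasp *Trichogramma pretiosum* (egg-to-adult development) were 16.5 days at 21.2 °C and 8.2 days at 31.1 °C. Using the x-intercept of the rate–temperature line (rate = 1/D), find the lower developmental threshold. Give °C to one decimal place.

Linear rate model ⇒ the product D·(T − T_b) is constant across temperatures.
16.5·(21.2 − T_b) = 8.2·(31.1 − T_b)
T_b = (16.5·21.2 − 8.2·31.1) / (16.5 − 8.2) = 94.78 / 8.3 = 11.419 °C ≈ 11.4 °C.

11.4 °C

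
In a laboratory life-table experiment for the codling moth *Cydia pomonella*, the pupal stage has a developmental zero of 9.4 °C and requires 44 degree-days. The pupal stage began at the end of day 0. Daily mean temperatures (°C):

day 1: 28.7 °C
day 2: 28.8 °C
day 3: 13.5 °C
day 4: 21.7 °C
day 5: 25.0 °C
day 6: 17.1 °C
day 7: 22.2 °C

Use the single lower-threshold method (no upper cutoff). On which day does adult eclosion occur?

Daily DD above 9.4 °C: 19.3, 19.4, 4.1, 12.3, 15.6, 7.7, 12.8.
Cumulative: 19.3, 38.7, 42.8, 55.1, 70.7, 78.4, 91.2.
The total first reaches 44 DD on day 4.

day 4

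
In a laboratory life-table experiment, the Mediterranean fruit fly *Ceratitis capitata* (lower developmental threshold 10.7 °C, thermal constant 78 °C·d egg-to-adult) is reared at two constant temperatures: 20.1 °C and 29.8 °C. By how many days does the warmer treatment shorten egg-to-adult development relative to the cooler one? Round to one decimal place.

4.2 days

At 20.1 °C: 78 / (20.1 − 10.7) = 78 / 9.4 = 8.298 d.
At 29.8 °C: 78 / (29.8 − 10.7) = 78 / 19.1 = 4.084 d.
Difference = |8.298 − 4.084| = 4.214 ≈ 4.2 days.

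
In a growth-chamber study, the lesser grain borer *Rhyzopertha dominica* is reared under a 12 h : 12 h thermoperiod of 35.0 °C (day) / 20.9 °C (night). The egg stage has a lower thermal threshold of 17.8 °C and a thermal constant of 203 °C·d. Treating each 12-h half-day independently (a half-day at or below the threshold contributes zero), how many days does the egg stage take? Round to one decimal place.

20.0 days

Day half: max(0, 35.0 − 17.8) × 0.5 = 17.2 × 0.5 = 8.60 DD.
Night half: max(0, 20.9 − 17.8) × 0.5 = 3.1 × 0.5 = 1.55 DD.
Per 24 h: 10.15 DD/day.
Duration = 203 / 10.15 = 20.000 ≈ 20.0 days.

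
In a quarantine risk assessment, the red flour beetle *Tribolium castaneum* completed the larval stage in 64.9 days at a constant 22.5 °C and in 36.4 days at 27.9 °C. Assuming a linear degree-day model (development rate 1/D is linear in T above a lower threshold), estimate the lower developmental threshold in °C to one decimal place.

Under the model K = D·(T − T_b), so D₁·(T₁ − T_b) = D₂·(T₂ − T_b).
64.9·(22.5 − T_b) = 36.4·(27.9 − T_b)
T_b = (64.9·22.5 − 36.4·27.9) / (64.9 − 36.4) = 444.69 / 28.5 = 15.603 °C ≈ 15.6 °C.

15.6 °C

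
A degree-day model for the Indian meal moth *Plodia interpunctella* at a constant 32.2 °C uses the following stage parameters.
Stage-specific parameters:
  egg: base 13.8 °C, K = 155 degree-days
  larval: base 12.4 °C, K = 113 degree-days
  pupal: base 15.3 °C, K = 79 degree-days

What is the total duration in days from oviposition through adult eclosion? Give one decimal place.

egg: 155 / (32.2 − 13.8) = 155 / 18.4 = 8.424 d.
larval: 113 / (32.2 − 12.4) = 113 / 19.8 = 5.707 d.
pupal: 79 / (32.2 − 15.3) = 79 / 16.9 = 4.675 d.
Sum = 18.806 ≈ 18.8 days.

18.8 days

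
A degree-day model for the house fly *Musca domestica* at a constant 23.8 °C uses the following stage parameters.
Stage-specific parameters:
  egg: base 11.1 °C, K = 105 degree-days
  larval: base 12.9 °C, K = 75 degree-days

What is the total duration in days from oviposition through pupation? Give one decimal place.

egg: 105 / (23.8 − 11.1) = 105 / 12.7 = 8.268 d.
larval: 75 / (23.8 − 12.9) = 75 / 10.9 = 6.881 d.
Sum = 15.148 ≈ 15.1 days.

15.1 days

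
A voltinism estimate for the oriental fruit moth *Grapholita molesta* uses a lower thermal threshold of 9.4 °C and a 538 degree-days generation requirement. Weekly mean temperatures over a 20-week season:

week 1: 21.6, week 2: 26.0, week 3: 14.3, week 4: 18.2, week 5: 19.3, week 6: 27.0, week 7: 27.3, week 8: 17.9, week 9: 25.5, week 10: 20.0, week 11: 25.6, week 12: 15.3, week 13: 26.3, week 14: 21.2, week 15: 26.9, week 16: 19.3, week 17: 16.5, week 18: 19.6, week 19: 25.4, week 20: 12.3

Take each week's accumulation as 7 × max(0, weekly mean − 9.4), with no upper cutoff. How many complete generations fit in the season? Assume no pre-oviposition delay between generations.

3 generations

Weekly DD (7 × max(0, T̄ − 9.4)): 85.4, 116.2, 34.3, 61.6, 69.3, 123.2, 125.3, 59.5, 112.7, 74.2, 113.4, 41.3, 118.3, 82.6, 122.5, 69.3, 49.7, 71.4, 112.0, 20.3.
Season total = 1662.5 DD.
Complete generations = ⌊1662.5 / 538⌋ = 3.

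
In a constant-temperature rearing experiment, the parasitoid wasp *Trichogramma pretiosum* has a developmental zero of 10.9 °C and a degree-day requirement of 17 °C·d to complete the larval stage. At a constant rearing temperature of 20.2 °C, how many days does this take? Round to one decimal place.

1.8 days

Daily accumulation = 20.2 − 10.9 = 9.3 DD/day.
Duration = 17 / 9.3 = 1.828 ≈ 1.8 days.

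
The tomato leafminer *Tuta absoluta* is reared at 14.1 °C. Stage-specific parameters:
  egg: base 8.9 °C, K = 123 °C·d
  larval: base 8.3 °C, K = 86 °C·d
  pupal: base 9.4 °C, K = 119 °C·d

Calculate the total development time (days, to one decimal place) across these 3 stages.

egg: 123 / (14.1 − 8.9) = 123 / 5.2 = 23.654 d.
larval: 86 / (14.1 − 8.3) = 86 / 5.8 = 14.828 d.
pupal: 119 / (14.1 − 9.4) = 119 / 4.7 = 25.319 d.
Sum = 63.801 ≈ 63.8 days.

63.8 days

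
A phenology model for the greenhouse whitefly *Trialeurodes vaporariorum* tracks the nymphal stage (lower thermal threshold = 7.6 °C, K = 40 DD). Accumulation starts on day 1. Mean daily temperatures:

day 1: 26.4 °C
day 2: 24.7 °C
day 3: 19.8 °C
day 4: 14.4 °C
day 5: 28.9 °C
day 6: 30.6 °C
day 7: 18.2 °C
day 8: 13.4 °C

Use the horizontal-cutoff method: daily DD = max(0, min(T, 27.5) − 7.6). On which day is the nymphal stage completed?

day 3

Daily DD above 7.6 °C (capped at 19.9): 18.8, 17.1, 12.2, 6.8, 19.9, 19.9, 10.6, 5.8.
Cumulative: 18.8, 35.9, 48.1, 54.9, 74.8, 94.7, 105.3, 111.1.
The total first reaches 40 DD on day 3.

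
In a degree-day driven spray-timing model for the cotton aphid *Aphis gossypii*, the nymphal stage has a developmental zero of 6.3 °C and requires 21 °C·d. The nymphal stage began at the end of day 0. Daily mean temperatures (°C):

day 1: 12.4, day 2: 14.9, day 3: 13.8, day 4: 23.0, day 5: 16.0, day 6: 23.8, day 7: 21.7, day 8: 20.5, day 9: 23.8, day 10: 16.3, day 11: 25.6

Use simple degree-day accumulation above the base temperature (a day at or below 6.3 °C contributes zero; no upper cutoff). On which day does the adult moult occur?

Daily DD above 6.3 °C: 6.1, 8.6, 7.5, 16.7, 9.7, 17.5, 15.4, 14.2, 17.5, 10.0, 19.3.
Cumulative: 6.1, 14.7, 22.2, 38.9, 48.6, 66.1, 81.5, 95.7, 113.2, 123.2, 142.5.
The total first reaches 21 DD on day 3.

day 3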